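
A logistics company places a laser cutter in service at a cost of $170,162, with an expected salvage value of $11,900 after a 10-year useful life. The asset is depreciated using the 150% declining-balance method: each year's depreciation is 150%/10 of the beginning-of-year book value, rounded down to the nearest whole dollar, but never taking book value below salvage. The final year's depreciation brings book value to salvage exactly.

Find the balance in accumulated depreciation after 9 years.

Depreciable base = $170,162 − $11,900 = $158,262.
Year 1: ⌊$170,162 × 150%/10⌋ = $25,524. Book value $144,638.
Year 2: ⌊$144,638 × 150%/10⌋ = $21,695. Book value $122,943.
Year 3: ⌊$122,943 × 150%/10⌋ = $18,441. Book value $104,502.
Year 4: ⌊$104,502 × 150%/10⌋ = $15,675. Book value $88,827.
Year 5: ⌊$88,827 × 150%/10⌋ = $13,324. Book value $75,503.
Year 6: ⌊$75,503 × 150%/10⌋ = $11,325. Book value $64,178.
Year 7: ⌊$64,178 × 150%/10⌋ = $9,626. Book value $54,552.
Year 8: ⌊$54,552 × 150%/10⌋ = $8,182. Book value $46,370.
Year 9: ⌊$46,370 × 150%/10⌋ = $6,955. Book value $39,415.
Accumulated through year 9 = $170,162 − $39,415 = $130,747.

$130,747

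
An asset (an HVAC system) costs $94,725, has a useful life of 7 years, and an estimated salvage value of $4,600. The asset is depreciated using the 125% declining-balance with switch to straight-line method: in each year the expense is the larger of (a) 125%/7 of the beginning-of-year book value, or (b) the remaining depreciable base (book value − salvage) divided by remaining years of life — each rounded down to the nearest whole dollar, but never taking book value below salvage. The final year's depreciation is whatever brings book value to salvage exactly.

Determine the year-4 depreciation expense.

$11,863

Depreciable base = $94,725 − $4,600 = $90,125.
Year 1: DB = ⌊$94,725 × 125%/7⌋ = $16,915; SL = ⌊$90,125/7⌋ = $12,875 → take DB $16,915. Book value $77,810.
Year 2: DB = ⌊$77,810 × 125%/7⌋ = $13,894; SL = ⌊$73,210/6⌋ = $12,201 → take DB $13,894. Book value $63,916.
Year 3: DB = ⌊$63,916 × 125%/7⌋ = $11,413; SL = ⌊$59,316/5⌋ = $11,863 → take SL $11,863. Book value $52,053.
Year 4: DB = ⌊$52,053 × 125%/7⌋ = $9,295; SL = ⌊$47,453/4⌋ = $11,863 → take SL $11,863. Book value $40,190.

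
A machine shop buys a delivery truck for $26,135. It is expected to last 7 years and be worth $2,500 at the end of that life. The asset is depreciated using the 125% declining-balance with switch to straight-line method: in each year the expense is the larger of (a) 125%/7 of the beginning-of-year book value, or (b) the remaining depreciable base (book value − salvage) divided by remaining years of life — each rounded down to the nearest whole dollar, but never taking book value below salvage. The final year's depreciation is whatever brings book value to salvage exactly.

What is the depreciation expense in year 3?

Depreciable base = $26,135 − $2,500 = $23,635.
Year 1: DB = ⌊$26,135 × 125%/7⌋ = $4,666; SL = ⌊$23,635/7⌋ = $3,376 → take DB $4,666. Book value $21,469.
Year 2: DB = ⌊$21,469 × 125%/7⌋ = $3,833; SL = ⌊$18,969/6⌋ = $3,161 → take DB $3,833. Book value $17,636.
Year 3: DB = ⌊$17,636 × 125%/7⌋ = $3,149; SL = ⌊$15,136/5⌋ = $3,027 → take DB $3,149. Book value $14,487.

$3,149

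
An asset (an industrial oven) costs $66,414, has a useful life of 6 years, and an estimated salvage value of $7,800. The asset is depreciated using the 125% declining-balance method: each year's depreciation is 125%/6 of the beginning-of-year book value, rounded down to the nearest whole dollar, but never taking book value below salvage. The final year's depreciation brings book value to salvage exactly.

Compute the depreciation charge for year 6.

$12,854

Depreciable base = $66,414 − $7,800 = $58,614.
Year 1: ⌊$66,414 × 125%/6⌋ = $13,836. Book value $52,578.
Year 2: ⌊$52,578 × 125%/6⌋ = $10,953. Book value $41,625.
Year 3: ⌊$41,625 × 125%/6⌋ = $8,671. Book value $32,954.
Year 4: ⌊$32,954 × 125%/6⌋ = $6,865. Book value $26,089.
Year 5: ⌊$26,089 × 125%/6⌋ = $5,435. Book value $20,654.
Year 6 (final): $20,654 − $7,800 = $12,854. Book value $7,800.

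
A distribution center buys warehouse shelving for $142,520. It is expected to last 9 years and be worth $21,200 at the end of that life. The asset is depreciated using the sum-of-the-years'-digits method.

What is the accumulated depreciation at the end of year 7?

$113,232

Depreciable base = $142,520 − $21,200 = $121,320.
Sum of the years' digits = 9+8+7+6+5+4+3+2+1 = 45.
Year 1: $121,320 × 9/45 = $24,264. Book value $118,256.
Year 2: $121,320 × 8/45 = $21,568. Book value $96,688.
Year 3: $121,320 × 7/45 = $18,872. Book value $77,816.
Year 4: $121,320 × 6/45 = $16,176. Book value $61,640.
Year 5: $121,320 × 5/45 = $13,480. Book value $48,160.
Year 6: $121,320 × 4/45 = $10,784. Book value $37,376.
Year 7: $121,320 × 3/45 = $8,088. Book value $29,288.
Accumulated through year 7 = $142,520 − $29,288 = $113,232.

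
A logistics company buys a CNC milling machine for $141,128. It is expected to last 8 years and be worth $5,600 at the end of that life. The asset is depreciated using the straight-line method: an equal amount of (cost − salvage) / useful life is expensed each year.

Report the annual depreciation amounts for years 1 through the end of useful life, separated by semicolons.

$16,941; $16,941; $16,941; $16,941; $16,941; $16,941; $16,941; $16,941

Depreciable base = $141,128 − $5,600 = $135,528.
Annual expense = $135,528 / 8 = $16,941.
End of year 1: book value $124,187.
End of year 2: book value $107,246.
End of year 3: book value $90,305.
End of year 4: book value $73,364.
End of year 5: book value $56,423.
End of year 6: book value $39,482.
End of year 7: book value $22,541.
End of year 8: book value $5,600.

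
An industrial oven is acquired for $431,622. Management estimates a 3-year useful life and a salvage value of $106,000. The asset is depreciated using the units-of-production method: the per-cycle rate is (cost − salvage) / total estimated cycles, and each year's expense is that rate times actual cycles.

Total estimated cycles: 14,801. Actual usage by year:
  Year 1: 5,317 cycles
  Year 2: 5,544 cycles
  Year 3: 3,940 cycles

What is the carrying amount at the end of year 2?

$192,680

Depreciable base = $431,622 − $106,000 = $325,622.
Rate = $325,622 / 14,801 cycles = $22 per cycle.
Year 1: 5,317 × $22 = $116,974. Book value $314,648.
Year 2: 5,544 × $22 = $121,968. Book value $192,680.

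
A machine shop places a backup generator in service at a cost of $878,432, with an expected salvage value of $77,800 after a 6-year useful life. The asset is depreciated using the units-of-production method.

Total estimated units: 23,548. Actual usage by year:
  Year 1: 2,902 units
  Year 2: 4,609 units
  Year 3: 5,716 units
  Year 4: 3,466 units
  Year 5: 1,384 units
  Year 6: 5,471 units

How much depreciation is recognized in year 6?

$186,014

Depreciable base = $878,432 − $77,800 = $800,632.
Rate = $800,632 / 23,548 units = $34 per unit.
Year 1: 2,902 × $34 = $98,668. Book value $779,764.
Year 2: 4,609 × $34 = $156,706. Book value $623,058.
Year 3: 5,716 × $34 = $194,344. Book value $428,714.
Year 4: 3,466 × $34 = $117,844. Book value $310,870.
Year 5: 1,384 × $34 = $47,056. Book value $263,814.
Year 6: 5,471 × $34 = $186,014. Book value $77,800.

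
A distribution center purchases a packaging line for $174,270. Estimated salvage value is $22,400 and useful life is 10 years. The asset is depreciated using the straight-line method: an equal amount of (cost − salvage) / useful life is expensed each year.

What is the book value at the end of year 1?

$159,083

Depreciable base = $174,270 − $22,400 = $151,870.
Annual expense = $151,870 / 10 = $15,187.
End of year 1: book value $159,083.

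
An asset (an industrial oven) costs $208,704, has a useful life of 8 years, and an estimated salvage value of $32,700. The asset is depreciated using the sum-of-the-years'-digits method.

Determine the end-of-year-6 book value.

Depreciable base = $208,704 − $32,700 = $176,004.
Sum of the years' digits = 8+7+6+5+4+3+2+1 = 36.
Year 1: $176,004 × 8/36 = $39,112. Book value $169,592.
Year 2: $176,004 × 7/36 = $34,223. Book value $135,369.
Year 3: $176,004 × 6/36 = $29,334. Book value $106,035.
Year 4: $176,004 × 5/36 = $24,445. Book value $81,590.
Year 5: $176,004 × 4/36 = $19,556. Book value $62,034.
Year 6: $176,004 × 3/36 = $14,667. Book value $47,367.

$47,367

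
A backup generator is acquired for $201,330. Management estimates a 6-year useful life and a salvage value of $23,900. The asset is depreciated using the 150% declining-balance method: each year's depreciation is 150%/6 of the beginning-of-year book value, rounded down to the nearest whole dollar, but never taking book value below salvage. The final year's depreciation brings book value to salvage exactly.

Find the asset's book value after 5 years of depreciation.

Depreciable base = $201,330 − $23,900 = $177,430.
Year 1: ⌊$201,330 × 150%/6⌋ = $50,332. Book value $150,998.
Year 2: ⌊$150,998 × 150%/6⌋ = $37,749. Book value $113,249.
Year 3: ⌊$113,249 × 150%/6⌋ = $28,312. Book value $84,937.
Year 4: ⌊$84,937 × 150%/6⌋ = $21,234. Book value $63,703.
Year 5: ⌊$63,703 × 150%/6⌋ = $15,925. Book value $47,778.

$47,778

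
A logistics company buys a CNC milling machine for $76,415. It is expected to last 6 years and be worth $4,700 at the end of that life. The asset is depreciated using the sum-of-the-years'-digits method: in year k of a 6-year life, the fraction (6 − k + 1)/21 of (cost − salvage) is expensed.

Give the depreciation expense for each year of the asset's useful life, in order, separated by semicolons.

Depreciable base = $76,415 − $4,700 = $71,715.
Sum of the years' digits = 6+5+4+3+2+1 = 21.
Year 1: $71,715 × 6/21 = $20,490. Book value $55,925.
Year 2: $71,715 × 5/21 = $17,075. Book value $38,850.
Year 3: $71,715 × 4/21 = $13,660. Book value $25,190.
Year 4: $71,715 × 3/21 = $10,245. Book value $14,945.
Year 5: $71,715 × 2/21 = $6,830. Book value $8,115.
Year 6: $71,715 × 1/21 = $3,415. Book value $4,700.

$20,490; $17,075; $13,660; $10,245; $6,830; $3,415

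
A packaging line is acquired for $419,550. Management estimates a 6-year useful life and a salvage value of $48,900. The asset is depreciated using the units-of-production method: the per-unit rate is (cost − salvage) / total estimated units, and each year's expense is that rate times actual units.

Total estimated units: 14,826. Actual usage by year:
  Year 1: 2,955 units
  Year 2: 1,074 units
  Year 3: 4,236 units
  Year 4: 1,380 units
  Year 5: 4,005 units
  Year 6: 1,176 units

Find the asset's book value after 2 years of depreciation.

Depreciable base = $419,550 − $48,900 = $370,650.
Rate = $370,650 / 14,826 units = $25 per unit.
Year 1: 2,955 × $25 = $73,875. Book value $345,675.
Year 2: 1,074 × $25 = $26,850. Book value $318,825.

$318,825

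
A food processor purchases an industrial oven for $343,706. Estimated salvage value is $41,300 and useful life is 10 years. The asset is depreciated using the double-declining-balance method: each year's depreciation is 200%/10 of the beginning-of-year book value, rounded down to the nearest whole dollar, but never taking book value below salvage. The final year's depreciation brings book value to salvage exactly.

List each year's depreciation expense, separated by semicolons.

Depreciable base = $343,706 − $41,300 = $302,406.
Year 1: ⌊$343,706 × 200%/10⌋ = $68,741. Book value $274,965.
Year 2: ⌊$274,965 × 200%/10⌋ = $54,993. Book value $219,972.
Year 3: ⌊$219,972 × 200%/10⌋ = $43,994. Book value $175,978.
Year 4: ⌊$175,978 × 200%/10⌋ = $35,195. Book value $140,783.
Year 5: ⌊$140,783 × 200%/10⌋ = $28,156. Book value $112,627.
Year 6: ⌊$112,627 × 200%/10⌋ = $22,525. Book value $90,102.
Year 7: ⌊$90,102 × 200%/10⌋ = $18,020. Book value $72,082.
Year 8: ⌊$72,082 × 200%/10⌋ = $14,416. Book value $57,666.
Year 9: ⌊$57,666 × 200%/10⌋ = $11,533. Book value $46,133.
Year 10 (final): $46,133 − $41,300 = $4,833. Book value $41,300.

$68,741; $54,993; $43,994; $35,195; $28,156; $22,525; $18,020; $14,416; $11,533; $4,833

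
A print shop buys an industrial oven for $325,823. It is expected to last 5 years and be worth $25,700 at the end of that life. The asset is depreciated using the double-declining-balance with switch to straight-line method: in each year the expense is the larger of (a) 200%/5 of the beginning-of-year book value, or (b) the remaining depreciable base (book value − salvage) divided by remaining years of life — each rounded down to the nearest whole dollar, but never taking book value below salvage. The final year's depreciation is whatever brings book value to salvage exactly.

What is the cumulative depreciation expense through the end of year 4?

$283,595

Depreciable base = $325,823 − $25,700 = $300,123.
Year 1: DB = ⌊$325,823 × 200%/5⌋ = $130,329; SL = ⌊$300,123/5⌋ = $60,024 → take DB $130,329. Book value $195,494.
Year 2: DB = ⌊$195,494 × 200%/5⌋ = $78,197; SL = ⌊$169,794/4⌋ = $42,448 → take DB $78,197. Book value $117,297.
Year 3: DB = ⌊$117,297 × 200%/5⌋ = $46,918; SL = ⌊$91,597/3⌋ = $30,532 → take DB $46,918. Book value $70,379.
Year 4: DB = ⌊$70,379 × 200%/5⌋ = $28,151; SL = ⌊$44,679/2⌋ = $22,339 → take DB $28,151. Book value $42,228.
Accumulated through year 4 = $325,823 − $42,228 = $283,595.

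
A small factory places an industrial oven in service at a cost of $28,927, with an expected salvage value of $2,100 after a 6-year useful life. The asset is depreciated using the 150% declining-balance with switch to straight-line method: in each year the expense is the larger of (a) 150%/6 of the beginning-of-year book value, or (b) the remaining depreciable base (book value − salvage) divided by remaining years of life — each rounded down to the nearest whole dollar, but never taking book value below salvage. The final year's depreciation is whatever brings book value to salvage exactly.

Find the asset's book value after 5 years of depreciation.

Depreciable base = $28,927 − $2,100 = $26,827.
Year 1: DB = ⌊$28,927 × 150%/6⌋ = $7,231; SL = ⌊$26,827/6⌋ = $4,471 → take DB $7,231. Book value $21,696.
Year 2: DB = ⌊$21,696 × 150%/6⌋ = $5,424; SL = ⌊$19,596/5⌋ = $3,919 → take DB $5,424. Book value $16,272.
Year 3: DB = ⌊$16,272 × 150%/6⌋ = $4,068; SL = ⌊$14,172/4⌋ = $3,543 → take DB $4,068. Book value $12,204.
Year 4: DB = ⌊$12,204 × 150%/6⌋ = $3,051; SL = ⌊$10,104/3⌋ = $3,368 → take SL $3,368. Book value $8,836.
Year 5: DB = ⌊$8,836 × 150%/6⌋ = $2,209; SL = ⌊$6,736/2⌋ = $3,368 → take SL $3,368. Book value $5,468.

$5,468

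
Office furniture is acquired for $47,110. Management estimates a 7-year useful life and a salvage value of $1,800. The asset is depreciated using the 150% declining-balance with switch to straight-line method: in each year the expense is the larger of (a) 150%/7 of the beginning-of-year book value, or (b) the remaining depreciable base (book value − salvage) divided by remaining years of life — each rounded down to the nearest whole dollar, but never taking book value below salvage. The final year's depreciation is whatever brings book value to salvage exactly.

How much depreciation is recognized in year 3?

$6,232

Depreciable base = $47,110 − $1,800 = $45,310.
Year 1: DB = ⌊$47,110 × 150%/7⌋ = $10,095; SL = ⌊$45,310/7⌋ = $6,472 → take DB $10,095. Book value $37,015.
Year 2: DB = ⌊$37,015 × 150%/7⌋ = $7,931; SL = ⌊$35,215/6⌋ = $5,869 → take DB $7,931. Book value $29,084.
Year 3: DB = ⌊$29,084 × 150%/7⌋ = $6,232; SL = ⌊$27,284/5⌋ = $5,456 → take DB $6,232. Book value $22,852.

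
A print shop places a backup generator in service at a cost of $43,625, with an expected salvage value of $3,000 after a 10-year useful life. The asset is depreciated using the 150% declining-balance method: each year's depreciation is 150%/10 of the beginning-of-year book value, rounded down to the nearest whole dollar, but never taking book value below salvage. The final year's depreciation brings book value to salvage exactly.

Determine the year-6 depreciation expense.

Depreciable base = $43,625 − $3,000 = $40,625.
Year 1: ⌊$43,625 × 150%/10⌋ = $6,543. Book value $37,082.
Year 2: ⌊$37,082 × 150%/10⌋ = $5,562. Book value $31,520.
Year 3: ⌊$31,520 × 150%/10⌋ = $4,728. Book value $26,792.
Year 4: ⌊$26,792 × 150%/10⌋ = $4,018. Book value $22,774.
Year 5: ⌊$22,774 × 150%/10⌋ = $3,416. Book value $19,358.
Year 6: ⌊$19,358 × 150%/10⌋ = $2,903. Book value $16,455.

$2,903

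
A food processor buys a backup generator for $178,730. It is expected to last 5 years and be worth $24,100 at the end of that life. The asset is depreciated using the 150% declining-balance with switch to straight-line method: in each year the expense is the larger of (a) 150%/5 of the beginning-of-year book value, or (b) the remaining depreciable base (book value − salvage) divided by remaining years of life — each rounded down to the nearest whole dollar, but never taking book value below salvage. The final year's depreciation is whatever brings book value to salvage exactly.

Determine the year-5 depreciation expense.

$18,603

Depreciable base = $178,730 − $24,100 = $154,630.
Year 1: DB = ⌊$178,730 × 150%/5⌋ = $53,619; SL = ⌊$154,630/5⌋ = $30,926 → take DB $53,619. Book value $125,111.
Year 2: DB = ⌊$125,111 × 150%/5⌋ = $37,533; SL = ⌊$101,011/4⌋ = $25,252 → take DB $37,533. Book value $87,578.
Year 3: DB = ⌊$87,578 × 150%/5⌋ = $26,273; SL = ⌊$63,478/3⌋ = $21,159 → take DB $26,273. Book value $61,305.
Year 4: DB = ⌊$61,305 × 150%/5⌋ = $18,391; SL = ⌊$37,205/2⌋ = $18,602 → take SL $18,602. Book value $42,703.
Year 5 (final): $42,703 − $24,100 = $18,603. Book value $24,100.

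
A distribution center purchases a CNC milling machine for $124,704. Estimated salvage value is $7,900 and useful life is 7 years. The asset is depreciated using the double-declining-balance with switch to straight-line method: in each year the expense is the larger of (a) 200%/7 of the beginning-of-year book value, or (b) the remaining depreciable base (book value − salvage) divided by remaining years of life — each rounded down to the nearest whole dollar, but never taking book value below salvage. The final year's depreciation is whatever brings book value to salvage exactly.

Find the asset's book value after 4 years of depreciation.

Depreciable base = $124,704 − $7,900 = $116,804.
Year 1: DB = ⌊$124,704 × 200%/7⌋ = $35,629; SL = ⌊$116,804/7⌋ = $16,686 → take DB $35,629. Book value $89,075.
Year 2: DB = ⌊$89,075 × 200%/7⌋ = $25,450; SL = ⌊$81,175/6⌋ = $13,529 → take DB $25,450. Book value $63,625.
Year 3: DB = ⌊$63,625 × 200%/7⌋ = $18,178; SL = ⌊$55,725/5⌋ = $11,145 → take DB $18,178. Book value $45,447.
Year 4: DB = ⌊$45,447 × 200%/7⌋ = $12,984; SL = ⌊$37,547/4⌋ = $9,386 → take DB $12,984. Book value $32,463.

$32,463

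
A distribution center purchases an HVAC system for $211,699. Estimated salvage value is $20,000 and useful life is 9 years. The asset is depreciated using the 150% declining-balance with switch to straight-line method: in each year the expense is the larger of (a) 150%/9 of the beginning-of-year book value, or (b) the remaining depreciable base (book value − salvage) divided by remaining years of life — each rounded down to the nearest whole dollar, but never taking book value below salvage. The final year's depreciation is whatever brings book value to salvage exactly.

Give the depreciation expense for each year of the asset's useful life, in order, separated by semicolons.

$35,283; $29,402; $24,502; $20,418; $17,015; $16,269; $16,270; $16,270; $16,270

Depreciable base = $211,699 − $20,000 = $191,699.
Year 1: DB = ⌊$211,699 × 150%/9⌋ = $35,283; SL = ⌊$191,699/9⌋ = $21,299 → take DB $35,283. Book value $176,416.
Year 2: DB = ⌊$176,416 × 150%/9⌋ = $29,402; SL = ⌊$156,416/8⌋ = $19,552 → take DB $29,402. Book value $147,014.
Year 3: DB = ⌊$147,014 × 150%/9⌋ = $24,502; SL = ⌊$127,014/7⌋ = $18,144 → take DB $24,502. Book value $122,512.
Year 4: DB = ⌊$122,512 × 150%/9⌋ = $20,418; SL = ⌊$102,512/6⌋ = $17,085 → take DB $20,418. Book value $102,094.
Year 5: DB = ⌊$102,094 × 150%/9⌋ = $17,015; SL = ⌊$82,094/5⌋ = $16,418 → take DB $17,015. Book value $85,079.
Year 6: DB = ⌊$85,079 × 150%/9⌋ = $14,179; SL = ⌊$65,079/4⌋ = $16,269 → take SL $16,269. Book value $68,810.
Year 7: DB = ⌊$68,810 × 150%/9⌋ = $11,468; SL = ⌊$48,810/3⌋ = $16,270 → take SL $16,270. Book value $52,540.
Year 8: DB = ⌊$52,540 × 150%/9⌋ = $8,756; SL = ⌊$32,540/2⌋ = $16,270 → take SL $16,270. Book value $36,270.
Year 9 (final): $36,270 − $20,000 = $16,270. Book value $20,000.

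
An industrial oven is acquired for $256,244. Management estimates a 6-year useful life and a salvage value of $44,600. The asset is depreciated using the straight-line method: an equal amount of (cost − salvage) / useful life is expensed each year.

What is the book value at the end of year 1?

Depreciable base = $256,244 − $44,600 = $211,644.
Annual expense = $211,644 / 6 = $35,274.
End of year 1: book value $220,970.

$220,970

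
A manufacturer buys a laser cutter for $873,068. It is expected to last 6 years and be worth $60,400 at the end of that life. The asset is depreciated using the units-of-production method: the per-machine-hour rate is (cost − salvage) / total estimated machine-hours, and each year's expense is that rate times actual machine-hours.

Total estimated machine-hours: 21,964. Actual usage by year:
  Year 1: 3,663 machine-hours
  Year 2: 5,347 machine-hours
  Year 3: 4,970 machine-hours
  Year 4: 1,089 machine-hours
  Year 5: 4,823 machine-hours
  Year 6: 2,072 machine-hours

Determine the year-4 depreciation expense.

Depreciable base = $873,068 − $60,400 = $812,668.
Rate = $812,668 / 21,964 machine-hours = $37 per machine-hour.
Year 1: 3,663 × $37 = $135,531. Book value $737,537.
Year 2: 5,347 × $37 = $197,839. Book value $539,698.
Year 3: 4,970 × $37 = $183,890. Book value $355,808.
Year 4: 1,089 × $37 = $40,293. Book value $315,515.

$40,293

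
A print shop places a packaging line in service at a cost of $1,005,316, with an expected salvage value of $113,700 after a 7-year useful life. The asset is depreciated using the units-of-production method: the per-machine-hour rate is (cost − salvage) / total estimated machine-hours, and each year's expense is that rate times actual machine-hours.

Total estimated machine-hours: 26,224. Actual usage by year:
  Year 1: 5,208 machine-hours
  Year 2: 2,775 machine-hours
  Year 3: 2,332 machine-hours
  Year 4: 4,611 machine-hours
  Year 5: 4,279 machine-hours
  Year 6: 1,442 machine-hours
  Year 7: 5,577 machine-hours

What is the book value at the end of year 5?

Depreciable base = $1,005,316 − $113,700 = $891,616.
Rate = $891,616 / 26,224 machine-hours = $34 per machine-hour.
Year 1: 5,208 × $34 = $177,072. Book value $828,244.
Year 2: 2,775 × $34 = $94,350. Book value $733,894.
Year 3: 2,332 × $34 = $79,288. Book value $654,606.
Year 4: 4,611 × $34 = $156,774. Book value $497,832.
Year 5: 4,279 × $34 = $145,486. Book value $352,346.

$352,346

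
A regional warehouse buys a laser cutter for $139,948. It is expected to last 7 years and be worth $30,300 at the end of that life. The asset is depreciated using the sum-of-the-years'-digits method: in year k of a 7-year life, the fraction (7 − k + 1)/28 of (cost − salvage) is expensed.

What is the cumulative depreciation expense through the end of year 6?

Depreciable base = $139,948 − $30,300 = $109,648.
Sum of the years' digits = 7+6+5+4+3+2+1 = 28.
Year 1: $109,648 × 7/28 = $27,412. Book value $112,536.
Year 2: $109,648 × 6/28 = $23,496. Book value $89,040.
Year 3: $109,648 × 5/28 = $19,580. Book value $69,460.
Year 4: $109,648 × 4/28 = $15,664. Book value $53,796.
Year 5: $109,648 × 3/28 = $11,748. Book value $42,048.
Year 6: $109,648 × 2/28 = $7,832. Book value $34,216.
Accumulated through year 6 = $139,948 − $34,216 = $105,732.

$105,732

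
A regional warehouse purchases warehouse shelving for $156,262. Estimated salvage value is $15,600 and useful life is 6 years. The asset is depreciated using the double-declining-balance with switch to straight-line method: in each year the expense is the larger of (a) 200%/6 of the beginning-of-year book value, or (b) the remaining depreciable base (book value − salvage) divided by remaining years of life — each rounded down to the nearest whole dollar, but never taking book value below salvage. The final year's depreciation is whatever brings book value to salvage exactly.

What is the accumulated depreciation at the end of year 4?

Depreciable base = $156,262 − $15,600 = $140,662.
Year 1: DB = ⌊$156,262 × 200%/6⌋ = $52,087; SL = ⌊$140,662/6⌋ = $23,443 → take DB $52,087. Book value $104,175.
Year 2: DB = ⌊$104,175 × 200%/6⌋ = $34,725; SL = ⌊$88,575/5⌋ = $17,715 → take DB $34,725. Book value $69,450.
Year 3: DB = ⌊$69,450 × 200%/6⌋ = $23,150; SL = ⌊$53,850/4⌋ = $13,462 → take DB $23,150. Book value $46,300.
Year 4: DB = ⌊$46,300 × 200%/6⌋ = $15,433; SL = ⌊$30,700/3⌋ = $10,233 → take DB $15,433. Book value $30,867.
Accumulated through year 4 = $156,262 − $30,867 = $125,395.

$125,395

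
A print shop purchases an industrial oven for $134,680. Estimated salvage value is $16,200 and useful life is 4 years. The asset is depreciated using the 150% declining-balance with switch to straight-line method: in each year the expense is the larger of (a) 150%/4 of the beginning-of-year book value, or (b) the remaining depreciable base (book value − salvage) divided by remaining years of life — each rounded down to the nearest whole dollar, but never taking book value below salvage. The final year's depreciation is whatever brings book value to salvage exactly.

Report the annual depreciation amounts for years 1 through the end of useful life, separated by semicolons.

$50,505; $31,565; $19,728; $16,682

Depreciable base = $134,680 − $16,200 = $118,480.
Year 1: DB = ⌊$134,680 × 150%/4⌋ = $50,505; SL = ⌊$118,480/4⌋ = $29,620 → take DB $50,505. Book value $84,175.
Year 2: DB = ⌊$84,175 × 150%/4⌋ = $31,565; SL = ⌊$67,975/3⌋ = $22,658 → take DB $31,565. Book value $52,610.
Year 3: DB = ⌊$52,610 × 150%/4⌋ = $19,728; SL = ⌊$36,410/2⌋ = $18,205 → take DB $19,728. Book value $32,882.
Year 4 (final): $32,882 − $16,200 = $16,682. Book value $16,200.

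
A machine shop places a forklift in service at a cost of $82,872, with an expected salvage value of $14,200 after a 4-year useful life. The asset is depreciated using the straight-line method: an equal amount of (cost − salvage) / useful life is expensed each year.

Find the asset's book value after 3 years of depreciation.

$31,368

Depreciable base = $82,872 − $14,200 = $68,672.
Annual expense = $68,672 / 4 = $17,168.
End of year 1: book value $65,704.
End of year 2: book value $48,536.
End of year 3: book value $31,368.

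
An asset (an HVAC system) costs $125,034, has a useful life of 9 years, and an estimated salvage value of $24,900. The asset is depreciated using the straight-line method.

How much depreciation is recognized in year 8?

Depreciable base = $125,034 − $24,900 = $100,134.
Annual expense = $100,134 / 9 = $11,126.

$11,126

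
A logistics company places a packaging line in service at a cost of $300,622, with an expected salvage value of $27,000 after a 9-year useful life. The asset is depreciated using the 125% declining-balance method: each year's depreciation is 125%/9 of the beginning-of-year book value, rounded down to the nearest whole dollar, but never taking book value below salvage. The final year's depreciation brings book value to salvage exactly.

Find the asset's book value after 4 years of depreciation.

$165,295

Depreciable base = $300,622 − $27,000 = $273,622.
Year 1: ⌊$300,622 × 125%/9⌋ = $41,753. Book value $258,869.
Year 2: ⌊$258,869 × 125%/9⌋ = $35,954. Book value $222,915.
Year 3: ⌊$222,915 × 125%/9⌋ = $30,960. Book value $191,955.
Year 4: ⌊$191,955 × 125%/9⌋ = $26,660. Book value $165,295.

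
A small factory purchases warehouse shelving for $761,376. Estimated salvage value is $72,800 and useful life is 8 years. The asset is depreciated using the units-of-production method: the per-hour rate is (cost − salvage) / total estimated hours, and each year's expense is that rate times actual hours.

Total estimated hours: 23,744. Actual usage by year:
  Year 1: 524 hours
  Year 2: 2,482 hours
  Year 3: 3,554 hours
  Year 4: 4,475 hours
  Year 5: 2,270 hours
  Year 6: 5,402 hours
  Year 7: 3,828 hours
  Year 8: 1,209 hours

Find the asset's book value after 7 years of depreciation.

$107,861

Depreciable base = $761,376 − $72,800 = $688,576.
Rate = $688,576 / 23,744 hours = $29 per hour.
Year 1: 524 × $29 = $15,196. Book value $746,180.
Year 2: 2,482 × $29 = $71,978. Book value $674,202.
Year 3: 3,554 × $29 = $103,066. Book value $571,136.
Year 4: 4,475 × $29 = $129,775. Book value $441,361.
Year 5: 2,270 × $29 = $65,830. Book value $375,531.
Year 6: 5,402 × $29 = $156,658. Book value $218,873.
Year 7: 3,828 × $29 = $111,012. Book value $107,861.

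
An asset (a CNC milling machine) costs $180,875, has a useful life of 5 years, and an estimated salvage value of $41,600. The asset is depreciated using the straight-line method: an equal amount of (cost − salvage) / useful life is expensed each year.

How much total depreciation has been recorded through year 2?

$55,710

Depreciable base = $180,875 − $41,600 = $139,275.
Annual expense = $139,275 / 5 = $27,855.
End of year 1: book value $153,020.
End of year 2: book value $125,165.
Accumulated through year 2 = $180,875 − $125,165 = $55,710.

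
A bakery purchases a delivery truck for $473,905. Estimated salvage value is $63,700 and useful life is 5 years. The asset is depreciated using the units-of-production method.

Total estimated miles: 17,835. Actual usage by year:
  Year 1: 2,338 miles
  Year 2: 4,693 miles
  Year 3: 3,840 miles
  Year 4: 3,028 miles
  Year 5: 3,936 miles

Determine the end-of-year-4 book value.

$154,228

Depreciable base = $473,905 − $63,700 = $410,205.
Rate = $410,205 / 17,835 miles = $23 per mile.
Year 1: 2,338 × $23 = $53,774. Book value $420,131.
Year 2: 4,693 × $23 = $107,939. Book value $312,192.
Year 3: 3,840 × $23 = $88,320. Book value $223,872.
Year 4: 3,028 × $23 = $69,644. Book value $154,228.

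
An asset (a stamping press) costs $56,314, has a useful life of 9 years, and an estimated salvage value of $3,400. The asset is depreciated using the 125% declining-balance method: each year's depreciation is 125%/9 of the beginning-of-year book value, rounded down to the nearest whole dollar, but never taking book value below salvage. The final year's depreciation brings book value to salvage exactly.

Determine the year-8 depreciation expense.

$2,746

Depreciable base = $56,314 − $3,400 = $52,914.
Year 1: ⌊$56,314 × 125%/9⌋ = $7,821. Book value $48,493.
Year 2: ⌊$48,493 × 125%/9⌋ = $6,735. Book value $41,758.
Year 3: ⌊$41,758 × 125%/9⌋ = $5,799. Book value $35,959.
Year 4: ⌊$35,959 × 125%/9⌋ = $4,994. Book value $30,965.
Year 5: ⌊$30,965 × 125%/9⌋ = $4,300. Book value $26,665.
Year 6: ⌊$26,665 × 125%/9⌋ = $3,703. Book value $22,962.
Year 7: ⌊$22,962 × 125%/9⌋ = $3,189. Book value $19,773.
Year 8: ⌊$19,773 × 125%/9⌋ = $2,746. Book value $17,027.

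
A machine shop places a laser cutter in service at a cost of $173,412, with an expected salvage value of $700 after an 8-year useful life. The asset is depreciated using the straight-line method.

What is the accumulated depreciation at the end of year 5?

Depreciable base = $173,412 − $700 = $172,712.
Annual expense = $172,712 / 8 = $21,589.
End of year 1: book value $151,823.
End of year 2: book value $130,234.
End of year 3: book value $108,645.
End of year 4: book value $87,056.
End of year 5: book value $65,467.
Accumulated through year 5 = $173,412 − $65,467 = $107,945.

$107,945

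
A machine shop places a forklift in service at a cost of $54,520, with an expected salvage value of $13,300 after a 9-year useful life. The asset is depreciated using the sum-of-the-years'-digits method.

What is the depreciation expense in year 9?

$916

Depreciable base = $54,520 − $13,300 = $41,220.
Sum of the years' digits = 9+8+7+6+5+4+3+2+1 = 45.
Year 1: $41,220 × 9/45 = $8,244. Book value $46,276.
Year 2: $41,220 × 8/45 = $7,328. Book value $38,948.
Year 3: $41,220 × 7/45 = $6,412. Book value $32,536.
Year 4: $41,220 × 6/45 = $5,496. Book value $27,040.
Year 5: $41,220 × 5/45 = $4,580. Book value $22,460.
Year 6: $41,220 × 4/45 = $3,664. Book value $18,796.
Year 7: $41,220 × 3/45 = $2,748. Book value $16,048.
Year 8: $41,220 × 2/45 = $1,832. Book value $14,216.
Year 9: $41,220 × 1/45 = $916. Book value $13,300.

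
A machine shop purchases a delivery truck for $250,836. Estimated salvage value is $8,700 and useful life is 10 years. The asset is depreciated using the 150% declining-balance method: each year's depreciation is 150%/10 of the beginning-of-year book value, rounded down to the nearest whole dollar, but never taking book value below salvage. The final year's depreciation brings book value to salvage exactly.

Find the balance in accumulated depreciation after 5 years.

Depreciable base = $250,836 − $8,700 = $242,136.
Year 1: ⌊$250,836 × 150%/10⌋ = $37,625. Book value $213,211.
Year 2: ⌊$213,211 × 150%/10⌋ = $31,981. Book value $181,230.
Year 3: ⌊$181,230 × 150%/10⌋ = $27,184. Book value $154,046.
Year 4: ⌊$154,046 × 150%/10⌋ = $23,106. Book value $130,940.
Year 5: ⌊$130,940 × 150%/10⌋ = $19,641. Book value $111,299.
Accumulated through year 5 = $250,836 − $111,299 = $139,537.

$139,537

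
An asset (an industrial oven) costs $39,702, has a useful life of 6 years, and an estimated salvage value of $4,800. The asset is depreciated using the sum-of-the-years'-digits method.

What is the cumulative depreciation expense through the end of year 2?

$18,282

Depreciable base = $39,702 − $4,800 = $34,902.
Sum of the years' digits = 6+5+4+3+2+1 = 21.
Year 1: $34,902 × 6/21 = $9,972. Book value $29,730.
Year 2: $34,902 × 5/21 = $8,310. Book value $21,420.
Accumulated through year 2 = $39,702 − $21,420 = $18,282.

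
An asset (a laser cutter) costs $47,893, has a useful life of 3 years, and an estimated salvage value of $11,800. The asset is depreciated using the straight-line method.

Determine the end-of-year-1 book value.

Depreciable base = $47,893 − $11,800 = $36,093.
Annual expense = $36,093 / 3 = $12,031.
End of year 1: book value $35,862.

$35,862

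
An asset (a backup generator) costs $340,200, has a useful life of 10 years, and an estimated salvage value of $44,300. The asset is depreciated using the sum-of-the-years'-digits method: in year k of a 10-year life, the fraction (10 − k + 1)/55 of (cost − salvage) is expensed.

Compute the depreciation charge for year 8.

Depreciable base = $340,200 − $44,300 = $295,900.
Sum of the years' digits = 10+9+8+7+6+5+4+3+2+1 = 55.
Year 1: $295,900 × 10/55 = $53,800. Book value $286,400.
Year 2: $295,900 × 9/55 = $48,420. Book value $237,980.
Year 3: $295,900 × 8/55 = $43,040. Book value $194,940.
Year 4: $295,900 × 7/55 = $37,660. Book value $157,280.
Year 5: $295,900 × 6/55 = $32,280. Book value $125,000.
Year 6: $295,900 × 5/55 = $26,900. Book value $98,100.
Year 7: $295,900 × 4/55 = $21,520. Book value $76,580.
Year 8: $295,900 × 3/55 = $16,140. Book value $60,440.

$16,140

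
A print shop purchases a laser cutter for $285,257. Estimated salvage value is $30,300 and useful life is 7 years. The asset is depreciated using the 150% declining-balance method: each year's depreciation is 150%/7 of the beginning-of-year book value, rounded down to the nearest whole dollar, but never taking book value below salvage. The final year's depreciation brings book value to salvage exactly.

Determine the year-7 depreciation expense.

$36,817

Depreciable base = $285,257 − $30,300 = $254,957.
Year 1: ⌊$285,257 × 150%/7⌋ = $61,126. Book value $224,131.
Year 2: ⌊$224,131 × 150%/7⌋ = $48,028. Book value $176,103.
Year 3: ⌊$176,103 × 150%/7⌋ = $37,736. Book value $138,367.
Year 4: ⌊$138,367 × 150%/7⌋ = $29,650. Book value $108,717.
Year 5: ⌊$108,717 × 150%/7⌋ = $23,296. Book value $85,421.
Year 6: ⌊$85,421 × 150%/7⌋ = $18,304. Book value $67,117.
Year 7 (final): $67,117 − $30,300 = $36,817. Book value $30,300.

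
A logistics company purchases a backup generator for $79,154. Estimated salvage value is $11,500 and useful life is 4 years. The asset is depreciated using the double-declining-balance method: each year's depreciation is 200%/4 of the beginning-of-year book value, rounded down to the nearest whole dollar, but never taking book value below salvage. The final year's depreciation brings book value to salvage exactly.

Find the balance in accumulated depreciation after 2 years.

Depreciable base = $79,154 − $11,500 = $67,654.
Year 1: ⌊$79,154 × 200%/4⌋ = $39,577. Book value $39,577.
Year 2: ⌊$39,577 × 200%/4⌋ = $19,788. Book value $19,789.
Accumulated through year 2 = $79,154 − $19,789 = $59,365.

$59,365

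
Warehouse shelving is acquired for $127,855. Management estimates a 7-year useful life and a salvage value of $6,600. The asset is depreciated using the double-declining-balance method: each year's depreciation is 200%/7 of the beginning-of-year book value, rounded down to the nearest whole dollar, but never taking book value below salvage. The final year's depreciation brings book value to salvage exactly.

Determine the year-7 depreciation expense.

$10,382

Depreciable base = $127,855 − $6,600 = $121,255.
Year 1: ⌊$127,855 × 200%/7⌋ = $36,530. Book value $91,325.
Year 2: ⌊$91,325 × 200%/7⌋ = $26,092. Book value $65,233.
Year 3: ⌊$65,233 × 200%/7⌋ = $18,638. Book value $46,595.
Year 4: ⌊$46,595 × 200%/7⌋ = $13,312. Book value $33,283.
Year 5: ⌊$33,283 × 200%/7⌋ = $9,509. Book value $23,774.
Year 6: ⌊$23,774 × 200%/7⌋ = $6,792. Book value $16,982.
Year 7 (final): $16,982 − $6,600 = $10,382. Book value $6,600.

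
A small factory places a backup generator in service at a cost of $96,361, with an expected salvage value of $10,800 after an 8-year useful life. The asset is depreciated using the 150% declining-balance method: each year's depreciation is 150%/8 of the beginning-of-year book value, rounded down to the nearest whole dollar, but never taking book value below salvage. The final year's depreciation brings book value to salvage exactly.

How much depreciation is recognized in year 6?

Depreciable base = $96,361 − $10,800 = $85,561.
Year 1: ⌊$96,361 × 150%/8⌋ = $18,067. Book value $78,294.
Year 2: ⌊$78,294 × 150%/8⌋ = $14,680. Book value $63,614.
Year 3: ⌊$63,614 × 150%/8⌋ = $11,927. Book value $51,687.
Year 4: ⌊$51,687 × 150%/8⌋ = $9,691. Book value $41,996.
Year 5: ⌊$41,996 × 150%/8⌋ = $7,874. Book value $34,122.
Year 6: ⌊$34,122 × 150%/8⌋ = $6,397. Book value $27,725.

$6,397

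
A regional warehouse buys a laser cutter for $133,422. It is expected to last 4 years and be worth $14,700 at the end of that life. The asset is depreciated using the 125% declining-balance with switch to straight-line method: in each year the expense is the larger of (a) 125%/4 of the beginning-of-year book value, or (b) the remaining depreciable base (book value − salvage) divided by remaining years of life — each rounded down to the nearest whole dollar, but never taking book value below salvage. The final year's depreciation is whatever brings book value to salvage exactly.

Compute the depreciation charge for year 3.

$24,181

Depreciable base = $133,422 − $14,700 = $118,722.
Year 1: DB = ⌊$133,422 × 125%/4⌋ = $41,694; SL = ⌊$118,722/4⌋ = $29,680 → take DB $41,694. Book value $91,728.
Year 2: DB = ⌊$91,728 × 125%/4⌋ = $28,665; SL = ⌊$77,028/3⌋ = $25,676 → take DB $28,665. Book value $63,063.
Year 3: DB = ⌊$63,063 × 125%/4⌋ = $19,707; SL = ⌊$48,363/2⌋ = $24,181 → take SL $24,181. Book value $38,882.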